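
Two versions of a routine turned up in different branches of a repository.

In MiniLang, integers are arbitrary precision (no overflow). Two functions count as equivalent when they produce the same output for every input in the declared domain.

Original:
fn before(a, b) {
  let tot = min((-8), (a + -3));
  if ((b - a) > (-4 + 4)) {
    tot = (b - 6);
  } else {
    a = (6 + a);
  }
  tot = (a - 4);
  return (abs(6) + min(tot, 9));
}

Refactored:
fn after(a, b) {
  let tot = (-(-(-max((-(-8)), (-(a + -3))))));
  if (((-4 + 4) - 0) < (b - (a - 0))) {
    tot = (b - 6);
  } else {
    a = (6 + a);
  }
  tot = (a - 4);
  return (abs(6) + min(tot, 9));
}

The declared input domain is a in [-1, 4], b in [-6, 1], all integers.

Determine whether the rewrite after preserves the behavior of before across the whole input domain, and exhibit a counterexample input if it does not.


Comparing the listings, the differences include: min/max/abs usage differs, comparison usage differs, arithmetic usage differs, constant usage differs.
One worked example (a=2, b=-1) — before: tot=-8, then ((b - a) > (-4 + 4)) is false, then a=8, then tot=4, then returns 10; after: tot=-8, then (((-4 + 4) - 0) < (b - (a - 0))) is false, then a=8, then tot=4, then returns 10; agreement on 10.
Across all 48 domain points the two functions coincide.
verdict: equivalent


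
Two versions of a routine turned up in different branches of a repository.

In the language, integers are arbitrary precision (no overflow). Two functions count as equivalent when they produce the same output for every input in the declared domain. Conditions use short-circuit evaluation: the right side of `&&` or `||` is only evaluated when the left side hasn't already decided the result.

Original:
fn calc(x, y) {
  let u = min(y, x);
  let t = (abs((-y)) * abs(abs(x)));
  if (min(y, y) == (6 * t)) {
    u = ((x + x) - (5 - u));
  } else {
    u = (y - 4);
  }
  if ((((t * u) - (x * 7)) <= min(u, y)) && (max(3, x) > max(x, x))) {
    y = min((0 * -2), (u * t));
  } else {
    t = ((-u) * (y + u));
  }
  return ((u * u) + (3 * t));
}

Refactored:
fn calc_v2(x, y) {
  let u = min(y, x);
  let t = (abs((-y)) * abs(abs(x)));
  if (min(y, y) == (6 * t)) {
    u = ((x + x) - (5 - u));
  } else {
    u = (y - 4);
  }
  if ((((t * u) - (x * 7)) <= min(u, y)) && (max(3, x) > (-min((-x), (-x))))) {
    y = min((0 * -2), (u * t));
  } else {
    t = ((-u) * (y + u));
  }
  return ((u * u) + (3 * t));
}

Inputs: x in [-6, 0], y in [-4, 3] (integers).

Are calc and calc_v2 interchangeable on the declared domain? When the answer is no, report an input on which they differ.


This is a faithful refactor — min/max/abs usage differs, but the computed results match everywhere.
As a probe, take x=-1, y=-4: calc runs u=-4, then t=4, then (min(y, y) == (6 * t)) is false, then u=-8, then ((((t * u) - (x * 7)) <= min(u, y)) && (max(3, x) > max(x, x))) is true, then y=-32, then returns 76; calc_v2 runs u=-4, then t=4, then (min(y, y) == (6 * t)) is false, then u=-8, then ((((t * u) - (x * 7)) <= min(u, y)) && (max(3, x) > (-min((-x), (-x))))) is true, then y=-32, then returns 76; both end at 76.
Across all 56 domain points the two functions coincide.
verdict: equivalent


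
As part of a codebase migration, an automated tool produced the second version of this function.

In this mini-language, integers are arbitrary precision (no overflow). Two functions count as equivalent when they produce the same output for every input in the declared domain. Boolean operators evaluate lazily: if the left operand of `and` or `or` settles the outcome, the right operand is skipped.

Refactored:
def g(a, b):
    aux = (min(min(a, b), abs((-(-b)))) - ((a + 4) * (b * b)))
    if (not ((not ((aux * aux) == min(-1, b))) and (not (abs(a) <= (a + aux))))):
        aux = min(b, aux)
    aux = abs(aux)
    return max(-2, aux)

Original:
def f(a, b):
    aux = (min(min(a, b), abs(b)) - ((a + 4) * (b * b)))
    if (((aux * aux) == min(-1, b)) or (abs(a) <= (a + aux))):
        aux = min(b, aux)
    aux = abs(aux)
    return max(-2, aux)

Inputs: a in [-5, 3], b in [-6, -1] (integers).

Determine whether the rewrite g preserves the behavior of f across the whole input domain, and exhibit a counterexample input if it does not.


Changes here: boolean connective usage differs; the full 54-point sweep finds no disagreement.
verdict: equivalent


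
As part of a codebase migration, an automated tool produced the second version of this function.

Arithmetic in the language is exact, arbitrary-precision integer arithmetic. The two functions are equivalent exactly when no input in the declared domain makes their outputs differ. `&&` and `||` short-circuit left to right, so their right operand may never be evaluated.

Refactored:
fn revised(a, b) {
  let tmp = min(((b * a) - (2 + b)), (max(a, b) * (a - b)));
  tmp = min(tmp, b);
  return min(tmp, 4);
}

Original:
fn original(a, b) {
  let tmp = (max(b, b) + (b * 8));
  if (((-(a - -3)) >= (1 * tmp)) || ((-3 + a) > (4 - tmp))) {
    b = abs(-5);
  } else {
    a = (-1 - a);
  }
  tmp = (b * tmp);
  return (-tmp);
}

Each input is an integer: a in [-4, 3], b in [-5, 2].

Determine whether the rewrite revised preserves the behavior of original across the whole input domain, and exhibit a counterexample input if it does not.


The rewrite breaks on a=-4, b=-5, where the results are 225 and -5.
original: tmp becomes -45; next (((-(a - -3)) >= (1 * tmp)) || ((-3 + a) > (4 - tmp))) evaluates to true; next b becomes 5; next tmp becomes -225; next final value 225
revised: tmp becomes -4; next tmp becomes -5; next final value -5
verdict: not equivalent; witness: a=-4, b=-5


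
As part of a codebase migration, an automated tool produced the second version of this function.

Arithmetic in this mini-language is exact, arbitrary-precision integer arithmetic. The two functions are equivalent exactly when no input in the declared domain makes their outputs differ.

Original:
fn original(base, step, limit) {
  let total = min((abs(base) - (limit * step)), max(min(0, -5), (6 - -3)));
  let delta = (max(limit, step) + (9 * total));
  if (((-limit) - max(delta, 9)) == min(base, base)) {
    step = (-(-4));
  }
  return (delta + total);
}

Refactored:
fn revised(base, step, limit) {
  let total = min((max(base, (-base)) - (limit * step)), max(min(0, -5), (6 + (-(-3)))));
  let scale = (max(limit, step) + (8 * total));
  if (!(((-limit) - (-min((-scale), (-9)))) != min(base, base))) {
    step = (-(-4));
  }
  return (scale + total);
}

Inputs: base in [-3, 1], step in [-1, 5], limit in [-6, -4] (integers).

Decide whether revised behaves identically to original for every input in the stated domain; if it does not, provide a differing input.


Consider the input base=-3, step=-1, limit=-6.
original: total := -3 | delta := -28 | (((-limit) - max(delta, 9)) == min(base, base)): true | step := 4 | result -31
revised: total := -3 | scale := -25 | (!(((-limit) - (-min((-scale), (-9)))) != min(base, base))): true | step := 4 | result -28
-31 and -28 differ, so these are not the same function on this domain.
verdict: not equivalent; witness: base=-3, step=-1, limit=-6


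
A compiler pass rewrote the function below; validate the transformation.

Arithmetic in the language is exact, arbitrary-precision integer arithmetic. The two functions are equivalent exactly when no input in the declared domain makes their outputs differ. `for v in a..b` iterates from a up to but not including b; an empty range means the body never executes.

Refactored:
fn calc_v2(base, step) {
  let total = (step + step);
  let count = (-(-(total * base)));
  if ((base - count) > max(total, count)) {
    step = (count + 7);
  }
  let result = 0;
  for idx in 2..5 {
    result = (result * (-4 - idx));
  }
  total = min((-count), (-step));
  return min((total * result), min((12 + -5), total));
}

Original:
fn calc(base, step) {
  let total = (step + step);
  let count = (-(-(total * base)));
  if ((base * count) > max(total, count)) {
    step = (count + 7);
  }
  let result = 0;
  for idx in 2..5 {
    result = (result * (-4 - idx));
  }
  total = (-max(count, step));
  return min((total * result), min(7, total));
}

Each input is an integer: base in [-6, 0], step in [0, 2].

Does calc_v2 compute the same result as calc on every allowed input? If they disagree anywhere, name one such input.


Evaluate both at base=-2, step=1.
calc: total = 2; count = -4; ((base * count) > max(total, count)) -> true; step = 3; result = 0; [idx=2]; result = 0; [idx=3]; result = 0; [idx=4]; result = 0; total = -3; return -3
calc_v2: total = 2; count = -4; ((base - count) > max(total, count)) -> false; result = 0; [idx=2]; result = 0; [idx=3]; result = 0; [idx=4]; result = 0; total = -1; return -1
-3 vs -1 — the two versions disagree here.
verdict: not equivalent; witness: base=-2, step=1


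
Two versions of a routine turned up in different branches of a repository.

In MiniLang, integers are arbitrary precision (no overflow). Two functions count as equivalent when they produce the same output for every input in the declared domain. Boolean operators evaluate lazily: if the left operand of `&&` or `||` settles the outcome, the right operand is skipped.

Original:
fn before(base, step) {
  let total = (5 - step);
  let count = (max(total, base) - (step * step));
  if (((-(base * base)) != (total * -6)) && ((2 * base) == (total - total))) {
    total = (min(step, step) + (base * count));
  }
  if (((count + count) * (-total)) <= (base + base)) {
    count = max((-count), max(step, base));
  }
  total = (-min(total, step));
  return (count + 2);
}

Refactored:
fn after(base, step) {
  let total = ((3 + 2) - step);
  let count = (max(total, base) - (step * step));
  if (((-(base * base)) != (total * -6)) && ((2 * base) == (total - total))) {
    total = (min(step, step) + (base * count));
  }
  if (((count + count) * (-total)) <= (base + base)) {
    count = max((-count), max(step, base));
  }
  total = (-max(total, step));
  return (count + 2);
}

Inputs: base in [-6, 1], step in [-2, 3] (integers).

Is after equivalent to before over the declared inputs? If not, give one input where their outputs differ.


The suspicious edit (`min(total, step)` became `max(total, step)`) never changes the result for any input inside the declared domain.
One worked example (base=0, step=3) — before: total := 2 | count := -7 | (((-(base * base)) != (total * -6)) && ((2 * base) == (total - total))): true | total := 3 | (((count + count) * (-total)) <= (base + base)): false | total := -3 | result -5; after: total := 2 | count := -7 | (((-(base * base)) != (total * -6)) && ((2 * base) == (total - total))): true | total := 3 | (((count + count) * (-total)) <= (base + base)): false | total := -3 | result -5; agreement on -5.
Every one of the 48 inputs gives matching results.
verdict: equivalent


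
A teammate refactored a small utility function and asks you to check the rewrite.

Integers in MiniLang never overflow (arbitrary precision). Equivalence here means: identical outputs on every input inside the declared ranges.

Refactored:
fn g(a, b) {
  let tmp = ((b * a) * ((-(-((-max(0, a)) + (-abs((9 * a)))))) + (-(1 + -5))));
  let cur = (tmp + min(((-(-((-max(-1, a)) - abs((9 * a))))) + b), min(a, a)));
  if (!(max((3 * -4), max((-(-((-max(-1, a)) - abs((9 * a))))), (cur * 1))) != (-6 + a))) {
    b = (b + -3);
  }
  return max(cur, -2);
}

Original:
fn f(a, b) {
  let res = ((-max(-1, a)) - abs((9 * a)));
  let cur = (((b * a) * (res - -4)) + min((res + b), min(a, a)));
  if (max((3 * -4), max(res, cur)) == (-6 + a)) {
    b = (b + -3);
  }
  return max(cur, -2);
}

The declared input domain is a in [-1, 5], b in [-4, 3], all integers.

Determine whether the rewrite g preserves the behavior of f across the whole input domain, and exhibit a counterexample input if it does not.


These are not equivalent — on a=-1, b=2 the outputs split (2 vs 4).
f: res := -8 | cur := 2 | (max((3 * -4), max(res, cur)) == (-6 + a)): false | result 2
g: tmp := 10 | cur := 4 | (!(max((3 * -4), max((-(-((-max(-1, a)) - abs((9 * a))))), (cur * 1))) != (-6 + a))): false | result 4
verdict: not equivalent; witness: a=-1, b=2


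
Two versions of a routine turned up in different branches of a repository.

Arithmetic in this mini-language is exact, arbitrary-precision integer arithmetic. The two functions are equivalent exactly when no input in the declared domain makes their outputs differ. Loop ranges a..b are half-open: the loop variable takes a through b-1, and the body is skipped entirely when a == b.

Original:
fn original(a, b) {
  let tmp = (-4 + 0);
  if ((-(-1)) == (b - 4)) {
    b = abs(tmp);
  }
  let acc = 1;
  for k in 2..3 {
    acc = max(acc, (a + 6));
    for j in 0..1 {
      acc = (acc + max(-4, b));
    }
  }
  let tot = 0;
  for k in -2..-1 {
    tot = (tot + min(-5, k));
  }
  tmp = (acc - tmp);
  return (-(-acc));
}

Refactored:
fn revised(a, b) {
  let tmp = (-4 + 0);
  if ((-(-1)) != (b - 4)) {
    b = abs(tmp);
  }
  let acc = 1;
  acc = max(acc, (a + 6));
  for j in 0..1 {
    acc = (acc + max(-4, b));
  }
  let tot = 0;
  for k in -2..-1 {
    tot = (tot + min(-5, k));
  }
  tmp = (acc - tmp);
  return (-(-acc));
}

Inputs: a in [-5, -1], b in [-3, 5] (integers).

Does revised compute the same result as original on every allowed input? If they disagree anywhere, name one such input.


Run the pair on a=-5, b=-3.
original: tmp := -4 | ((-(-1)) == (b - 4)): false | acc := 1 | iter k=2: | acc := 1 | iter j=0: | acc := -2 | tot := 0 | iter k=-2: | tot := -5 | tmp := 2 | result -2
revised: tmp := -4 | ((-(-1)) != (b - 4)): true | b := 4 | acc := 1 | acc := 1 | iter j=0: | acc := 5 | tot := 0 | iter k=-2: | tot := -5 | tmp := 9 | result 5
-2 != 5, so the rewrite changes behavior.
verdict: not equivalent; witness: a=-5, b=-3


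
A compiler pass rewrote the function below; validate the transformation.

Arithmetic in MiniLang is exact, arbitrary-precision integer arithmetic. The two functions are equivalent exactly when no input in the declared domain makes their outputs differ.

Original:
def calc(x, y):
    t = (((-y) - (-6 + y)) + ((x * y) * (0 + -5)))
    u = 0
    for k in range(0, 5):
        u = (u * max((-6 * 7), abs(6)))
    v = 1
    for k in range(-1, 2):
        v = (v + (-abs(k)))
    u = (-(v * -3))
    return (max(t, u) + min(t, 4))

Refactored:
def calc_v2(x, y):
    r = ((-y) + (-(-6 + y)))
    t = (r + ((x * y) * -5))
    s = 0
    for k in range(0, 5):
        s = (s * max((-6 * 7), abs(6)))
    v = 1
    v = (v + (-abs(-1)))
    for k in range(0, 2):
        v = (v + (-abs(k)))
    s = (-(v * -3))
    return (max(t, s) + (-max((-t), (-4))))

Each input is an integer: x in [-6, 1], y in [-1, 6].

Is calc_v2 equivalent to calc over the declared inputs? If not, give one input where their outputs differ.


The two versions differ — the changes include min/max/abs usage differs, local variable names differ, arithmetic usage differs, constant usage differs, statement counts differ, loop structure differs.
Spot check at x=0, y=2 — calc: t := 2 | u := 0 | iter k=0: | u := 0 | iter k=1: | u := 0 | iter k=2: | u := 0 | iter k=3: | u := 0 | iter k=4: | u := 0 | v := 1 | iter k=-1: | v := 0 | iter k=0: | v := 0 | iter k=1: | v := -1 | u := -3 | result 4. calc_v2: r := 2 | t := 2 | s := 0 | iter k=0: | s := 0 | iter k=1: | s := 0 | iter k=2: | s := 0 | iter k=3: | s := 0 | iter k=4: | s := 0 | v := 1 | v := 0 | iter k=0: | v := 0 | iter k=1: | v := -1 | s := -3 | result 4. Both give 4.
An exhaustive pass over the 64 declared inputs shows identical outputs.
verdict: equivalent


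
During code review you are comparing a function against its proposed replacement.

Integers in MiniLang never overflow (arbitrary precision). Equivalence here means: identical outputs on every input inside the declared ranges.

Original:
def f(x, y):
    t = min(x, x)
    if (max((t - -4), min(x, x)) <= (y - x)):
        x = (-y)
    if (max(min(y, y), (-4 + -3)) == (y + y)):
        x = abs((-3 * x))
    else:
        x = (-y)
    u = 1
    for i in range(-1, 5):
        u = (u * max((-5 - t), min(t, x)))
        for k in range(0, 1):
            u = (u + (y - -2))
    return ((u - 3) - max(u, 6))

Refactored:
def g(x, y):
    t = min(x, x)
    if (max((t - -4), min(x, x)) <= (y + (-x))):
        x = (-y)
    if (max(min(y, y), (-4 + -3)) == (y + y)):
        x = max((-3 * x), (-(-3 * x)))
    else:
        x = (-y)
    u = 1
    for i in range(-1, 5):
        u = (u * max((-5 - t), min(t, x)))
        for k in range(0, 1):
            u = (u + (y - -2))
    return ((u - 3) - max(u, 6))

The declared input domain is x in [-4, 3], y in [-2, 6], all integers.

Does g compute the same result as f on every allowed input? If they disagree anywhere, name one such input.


The two versions differ — the changes include min/max/abs usage differs, and constant usage differs, and arithmetic usage differs.
One worked example (x=-3, y=4) — f: t = -3; (max((t - -4), min(x, x)) <= (y - x)) -> true; x = -4; (max(min(y, y), (-4 + -3)) == (y + y)) -> false; x = -4; u = 1; [i=-1]; u = -2; [k=0]; u = 4; [i=0]; u = -8; [k=0]; u = -2; [i=1]; u = 4; [k=0]; u = 10; [i=2]; u = -20; [k=0]; u = -14; [i=3]; u = 28; [k=0]; u = 34; [i=4]; u = -68; [k=0]; u = -62; return -71; g: t = -3; (max((t - -4), min(x, x)) <= (y + (-x))) -> true; x = -4; (max(min(y, y), (-4 + -3)) == (y + y)) -> false; x = -4; u = 1; [i=-1]; u = -2; [k=0]; u = 4; [i=0]; u = -8; [k=0]; u = -2; [i=1]; u = 4; [k=0]; u = 10; [i=2]; u = -20; [k=0]; u = -14; [i=3]; u = 28; [k=0]; u = 34; [i=4]; u = -68; [k=0]; u = -62; return -71; agreement on -71.
Every one of the 72 inputs gives matching results.
verdict: equivalent


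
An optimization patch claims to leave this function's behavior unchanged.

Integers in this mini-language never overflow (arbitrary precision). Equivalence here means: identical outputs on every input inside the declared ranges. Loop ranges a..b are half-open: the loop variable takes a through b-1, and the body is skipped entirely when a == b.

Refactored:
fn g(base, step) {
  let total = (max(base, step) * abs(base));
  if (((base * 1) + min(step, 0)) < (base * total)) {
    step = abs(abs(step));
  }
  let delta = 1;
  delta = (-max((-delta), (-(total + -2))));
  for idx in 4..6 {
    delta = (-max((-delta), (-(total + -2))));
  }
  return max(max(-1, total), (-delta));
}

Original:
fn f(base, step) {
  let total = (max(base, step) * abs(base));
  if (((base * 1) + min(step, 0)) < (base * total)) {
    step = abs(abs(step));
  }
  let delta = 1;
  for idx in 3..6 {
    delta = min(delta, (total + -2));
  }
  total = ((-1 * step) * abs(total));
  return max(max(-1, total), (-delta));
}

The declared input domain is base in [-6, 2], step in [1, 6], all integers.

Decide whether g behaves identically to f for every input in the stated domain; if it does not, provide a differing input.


Consider the input base=-6, step=1.
f: total becomes 6; next (((base * 1) + min(step, 0)) < (base * total)) evaluates to false; next delta becomes 1; next at idx=3:; next delta becomes 1; next at idx=4:; next delta becomes 1; next at idx=5:; next delta becomes 1; next total becomes -6; next final value -1
g: total becomes 6; next (((base * 1) + min(step, 0)) < (base * total)) evaluates to false; next delta becomes 1; next delta becomes 1; next at idx=4:; next delta becomes 1; next at idx=5:; next delta becomes 1; next final value 6
-1 against 6: the behavior changed.
verdict: not equivalent; witness: base=-6, step=1


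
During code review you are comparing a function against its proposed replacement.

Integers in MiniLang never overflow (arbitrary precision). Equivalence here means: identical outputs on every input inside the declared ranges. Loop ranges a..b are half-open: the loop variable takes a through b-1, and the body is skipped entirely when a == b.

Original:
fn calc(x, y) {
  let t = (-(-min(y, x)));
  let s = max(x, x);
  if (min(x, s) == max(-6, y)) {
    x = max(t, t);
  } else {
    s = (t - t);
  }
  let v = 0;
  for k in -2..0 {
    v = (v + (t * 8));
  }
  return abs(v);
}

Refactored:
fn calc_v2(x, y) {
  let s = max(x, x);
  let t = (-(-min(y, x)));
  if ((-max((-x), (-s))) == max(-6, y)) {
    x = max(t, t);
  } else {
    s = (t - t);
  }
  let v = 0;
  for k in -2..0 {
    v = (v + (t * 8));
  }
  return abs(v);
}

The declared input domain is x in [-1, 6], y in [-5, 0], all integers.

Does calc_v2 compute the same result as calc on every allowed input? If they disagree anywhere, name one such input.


Equivalent — the differences include min/max/abs usage differs, yet no declared input distinguishes the two.
Tracing x=1, y=-4: calc: t becomes -4; next s becomes 1; next (min(x, s) == max(-6, y)) evaluates to false; next s becomes 0; next v becomes 0; next at k=-2:; next v becomes -32; next at k=-1:; next v becomes -64; next final value 64 | calc_v2: s becomes 1; next t becomes -4; next ((-max((-x), (-s))) == max(-6, y)) evaluates to false; next s becomes 0; next v becomes 0; next at k=-2:; next v becomes -32; next at k=-1:; next v becomes -64; next final value 64 — matching result 64.
Checked all 48 inputs in the declared domain: the outputs agree on every one.
verdict: equivalent


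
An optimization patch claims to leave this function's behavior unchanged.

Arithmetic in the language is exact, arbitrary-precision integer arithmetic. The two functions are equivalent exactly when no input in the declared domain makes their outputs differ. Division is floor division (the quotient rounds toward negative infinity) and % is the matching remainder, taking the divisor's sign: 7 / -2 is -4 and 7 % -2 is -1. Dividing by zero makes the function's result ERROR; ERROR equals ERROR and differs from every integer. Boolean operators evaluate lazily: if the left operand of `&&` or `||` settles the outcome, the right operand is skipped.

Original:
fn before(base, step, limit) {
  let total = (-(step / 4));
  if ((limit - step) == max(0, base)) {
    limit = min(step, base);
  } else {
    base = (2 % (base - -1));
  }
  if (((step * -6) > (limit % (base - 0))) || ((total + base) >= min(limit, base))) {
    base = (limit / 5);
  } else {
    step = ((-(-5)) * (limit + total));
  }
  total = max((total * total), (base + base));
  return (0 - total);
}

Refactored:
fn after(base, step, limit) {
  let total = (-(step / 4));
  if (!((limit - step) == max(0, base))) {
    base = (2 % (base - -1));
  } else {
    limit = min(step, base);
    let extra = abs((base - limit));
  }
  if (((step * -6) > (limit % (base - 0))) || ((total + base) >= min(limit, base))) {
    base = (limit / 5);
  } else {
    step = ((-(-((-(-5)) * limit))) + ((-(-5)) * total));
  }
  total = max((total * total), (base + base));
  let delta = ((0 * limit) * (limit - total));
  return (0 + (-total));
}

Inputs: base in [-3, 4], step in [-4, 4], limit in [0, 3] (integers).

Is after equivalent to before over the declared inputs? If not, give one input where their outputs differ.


Changes here: constant usage differs; and arithmetic usage differs; and boolean connective usage differs; and min/max/abs usage differs; and statement counts differ; and local variable names differ; the full 288-point sweep finds no disagreement.
verdict: equivalent


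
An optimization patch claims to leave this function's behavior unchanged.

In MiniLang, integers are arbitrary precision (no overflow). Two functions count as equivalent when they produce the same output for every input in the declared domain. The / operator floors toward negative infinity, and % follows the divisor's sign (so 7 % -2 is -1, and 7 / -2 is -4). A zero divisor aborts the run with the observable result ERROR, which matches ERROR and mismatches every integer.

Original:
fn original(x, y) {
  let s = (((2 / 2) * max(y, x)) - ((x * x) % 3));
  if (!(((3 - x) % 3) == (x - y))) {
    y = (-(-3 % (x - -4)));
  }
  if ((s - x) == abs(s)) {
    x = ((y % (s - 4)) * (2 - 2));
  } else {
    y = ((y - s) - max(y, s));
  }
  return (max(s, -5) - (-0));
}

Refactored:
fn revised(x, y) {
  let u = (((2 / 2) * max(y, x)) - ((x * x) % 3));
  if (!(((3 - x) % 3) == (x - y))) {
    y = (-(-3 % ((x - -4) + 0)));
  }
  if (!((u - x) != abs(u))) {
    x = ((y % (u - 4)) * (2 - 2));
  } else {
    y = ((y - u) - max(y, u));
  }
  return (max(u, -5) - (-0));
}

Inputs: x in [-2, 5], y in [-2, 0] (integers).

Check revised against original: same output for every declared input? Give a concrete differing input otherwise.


Reading the diff, among the changes: comparison usage differs; also constant usage differs; also boolean connective usage differs; also arithmetic usage differs; also local variable names differ.
Tracing x=-1, y=-2: original: s = -2; (!(((3 - x) % 3) == (x - y))) -> false; ((s - x) == abs(s)) -> false; y = 2; return -2 | revised: u = -2; (!(((3 - x) % 3) == (x - y))) -> false; (!((u - x) != abs(u))) -> false; y = 2; return -2 — matching result -2.
Checked all 24 inputs in the declared domain: the outputs agree on every one.
verdict: equivalent


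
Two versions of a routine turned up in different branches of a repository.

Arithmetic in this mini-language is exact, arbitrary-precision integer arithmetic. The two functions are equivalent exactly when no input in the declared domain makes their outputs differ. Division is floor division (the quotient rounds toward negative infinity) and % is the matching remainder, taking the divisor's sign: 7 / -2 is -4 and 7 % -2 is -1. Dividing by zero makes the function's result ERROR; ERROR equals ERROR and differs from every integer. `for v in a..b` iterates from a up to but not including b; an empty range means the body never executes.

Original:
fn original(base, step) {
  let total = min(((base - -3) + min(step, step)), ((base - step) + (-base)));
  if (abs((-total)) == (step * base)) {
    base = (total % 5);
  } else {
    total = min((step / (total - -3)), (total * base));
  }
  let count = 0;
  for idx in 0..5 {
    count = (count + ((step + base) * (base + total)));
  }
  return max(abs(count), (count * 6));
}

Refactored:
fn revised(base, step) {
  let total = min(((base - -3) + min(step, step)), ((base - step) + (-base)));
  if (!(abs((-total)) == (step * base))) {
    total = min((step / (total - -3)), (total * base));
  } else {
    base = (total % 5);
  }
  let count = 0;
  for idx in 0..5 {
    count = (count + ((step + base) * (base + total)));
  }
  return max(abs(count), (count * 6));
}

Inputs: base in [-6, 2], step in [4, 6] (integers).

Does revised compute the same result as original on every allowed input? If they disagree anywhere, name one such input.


Comparing the listings, the differences include: boolean connective usage differs.
Tracing base=0, step=6: original: total = -6; (abs((-total)) == (step * base)) -> false; total = -2; count = 0; [idx=0]; count = -12; [idx=1]; count = -24; [idx=2]; count = -36; [idx=3]; count = -48; [idx=4]; count = -60; return 60 | revised: total = -6; (!(abs((-total)) == (step * base))) -> true; total = -2; count = 0; [idx=0]; count = -12; [idx=1]; count = -24; [idx=2]; count = -36; [idx=3]; count = -48; [idx=4]; count = -60; return 60 — matching result 60.
Across all 27 domain points the two functions coincide.
verdict: equivalent


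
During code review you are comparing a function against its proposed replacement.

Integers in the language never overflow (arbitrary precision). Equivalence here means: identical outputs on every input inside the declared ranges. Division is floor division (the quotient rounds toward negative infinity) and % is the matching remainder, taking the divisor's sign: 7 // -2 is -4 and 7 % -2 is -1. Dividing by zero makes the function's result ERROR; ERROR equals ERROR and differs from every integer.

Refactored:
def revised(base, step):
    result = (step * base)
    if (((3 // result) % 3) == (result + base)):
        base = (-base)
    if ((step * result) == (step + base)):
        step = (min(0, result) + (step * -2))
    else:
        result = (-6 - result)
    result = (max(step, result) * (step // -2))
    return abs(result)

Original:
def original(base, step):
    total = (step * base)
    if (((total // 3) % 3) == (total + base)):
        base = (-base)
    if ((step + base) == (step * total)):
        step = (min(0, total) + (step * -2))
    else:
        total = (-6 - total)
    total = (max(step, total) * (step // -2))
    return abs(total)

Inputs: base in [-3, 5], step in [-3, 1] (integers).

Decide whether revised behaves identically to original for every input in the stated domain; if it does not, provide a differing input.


There is a counterexample at base=-3, step=0: 0 on one side, ERROR on the other.
original: total becomes 0; next (((total // 3) % 3) == (total + base)) evaluates to false; next ((step + base) == (step * total)) evaluates to false; next total becomes -6; next total becomes 0; next final value 0
revised: result becomes 0; next hits division by zero so the output is ERROR
verdict: not equivalent; witness: base=-3, step=0


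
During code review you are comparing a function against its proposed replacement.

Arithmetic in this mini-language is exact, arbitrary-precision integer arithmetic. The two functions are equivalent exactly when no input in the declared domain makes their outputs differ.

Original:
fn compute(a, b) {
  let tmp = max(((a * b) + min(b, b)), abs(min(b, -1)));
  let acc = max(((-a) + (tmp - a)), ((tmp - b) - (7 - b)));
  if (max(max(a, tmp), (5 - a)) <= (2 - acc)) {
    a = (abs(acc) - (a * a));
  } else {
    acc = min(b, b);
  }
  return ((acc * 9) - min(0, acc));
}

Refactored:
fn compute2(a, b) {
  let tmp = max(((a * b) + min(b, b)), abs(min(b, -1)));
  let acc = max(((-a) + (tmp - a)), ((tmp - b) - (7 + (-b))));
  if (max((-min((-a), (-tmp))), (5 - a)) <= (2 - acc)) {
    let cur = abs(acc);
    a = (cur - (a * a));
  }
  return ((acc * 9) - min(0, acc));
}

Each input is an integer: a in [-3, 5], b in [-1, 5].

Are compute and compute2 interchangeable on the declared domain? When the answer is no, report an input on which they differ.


a=-3, b=-1 yields -8 from compute but 72 from compute2.
verdict: not equivalent; witness: a=-3, b=-1


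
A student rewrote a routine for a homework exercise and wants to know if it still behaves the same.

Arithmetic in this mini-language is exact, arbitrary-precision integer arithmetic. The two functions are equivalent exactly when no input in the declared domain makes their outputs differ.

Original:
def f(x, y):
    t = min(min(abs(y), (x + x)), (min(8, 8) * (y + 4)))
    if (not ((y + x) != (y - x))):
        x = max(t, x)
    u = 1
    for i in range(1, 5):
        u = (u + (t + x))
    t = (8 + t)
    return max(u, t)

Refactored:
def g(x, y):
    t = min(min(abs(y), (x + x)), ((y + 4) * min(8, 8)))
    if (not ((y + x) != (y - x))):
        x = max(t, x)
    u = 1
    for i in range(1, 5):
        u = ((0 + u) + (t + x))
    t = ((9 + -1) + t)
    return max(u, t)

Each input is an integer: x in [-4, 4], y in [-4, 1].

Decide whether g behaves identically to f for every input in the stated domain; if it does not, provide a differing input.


Reading the diff, among the changes: constant usage differs, arithmetic usage differs.
As a probe, take x=3, y=-2: f runs t := 2 | (not ((y + x) != (y - x))): false | u := 1 | iter i=1: | u := 6 | iter i=2: | u := 11 | iter i=3: | u := 16 | iter i=4: | u := 21 | t := 10 | result 21; g runs t := 2 | (not ((y + x) != (y - x))): false | u := 1 | iter i=1: | u := 6 | iter i=2: | u := 11 | iter i=3: | u := 16 | iter i=4: | u := 21 | t := 10 | result 21; both end at 21.
Checked all 54 inputs in the declared domain: the outputs agree on every one.
verdict: equivalent


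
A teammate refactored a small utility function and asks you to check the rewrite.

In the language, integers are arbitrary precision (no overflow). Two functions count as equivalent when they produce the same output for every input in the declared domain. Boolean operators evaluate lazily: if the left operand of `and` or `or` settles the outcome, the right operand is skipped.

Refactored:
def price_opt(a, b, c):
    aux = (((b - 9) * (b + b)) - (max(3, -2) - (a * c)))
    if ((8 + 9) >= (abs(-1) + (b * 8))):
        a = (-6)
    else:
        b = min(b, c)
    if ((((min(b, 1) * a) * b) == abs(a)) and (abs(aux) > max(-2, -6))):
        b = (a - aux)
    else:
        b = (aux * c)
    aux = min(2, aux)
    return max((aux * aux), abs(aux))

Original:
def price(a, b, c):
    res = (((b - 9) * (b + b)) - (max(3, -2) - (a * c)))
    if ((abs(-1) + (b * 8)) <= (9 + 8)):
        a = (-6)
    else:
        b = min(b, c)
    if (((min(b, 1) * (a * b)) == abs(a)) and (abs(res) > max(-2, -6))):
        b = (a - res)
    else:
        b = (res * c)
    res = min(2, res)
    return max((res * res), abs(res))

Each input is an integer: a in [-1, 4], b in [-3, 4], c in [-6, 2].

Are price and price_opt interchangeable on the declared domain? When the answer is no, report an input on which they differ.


Changes here: comparison usage differs; and local variable names differ; the full 432-point sweep finds no disagreement.
verdict: equivalent


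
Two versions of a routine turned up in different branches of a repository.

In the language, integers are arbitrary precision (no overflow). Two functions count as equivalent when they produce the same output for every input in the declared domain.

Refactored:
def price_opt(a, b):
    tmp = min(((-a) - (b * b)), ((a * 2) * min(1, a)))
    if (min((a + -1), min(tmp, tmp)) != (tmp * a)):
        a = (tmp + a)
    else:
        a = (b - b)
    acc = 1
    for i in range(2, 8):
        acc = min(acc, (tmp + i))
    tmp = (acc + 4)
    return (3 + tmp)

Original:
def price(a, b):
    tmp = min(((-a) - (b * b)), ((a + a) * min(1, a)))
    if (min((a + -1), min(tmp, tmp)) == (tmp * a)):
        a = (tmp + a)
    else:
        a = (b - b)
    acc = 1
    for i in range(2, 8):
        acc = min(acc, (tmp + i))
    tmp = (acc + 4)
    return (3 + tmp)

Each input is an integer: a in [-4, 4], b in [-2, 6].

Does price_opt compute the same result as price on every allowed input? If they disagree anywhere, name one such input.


The edit looks behavioral (`(min((a + -1), min(tmp, tmp)) == (tmp * a))` became `(min((a + -1), min(tmp, tmp)) != (tmp * a))`), but over these ranges it never changes the outcome.
As a probe, take a=-3, b=5: price runs tmp=-22, then (min((a + -1), min(tmp, tmp)) == (tmp * a)) is false, then a=0, then acc=1, then (i=2), then acc=-20, then (i=3), then acc=-20, then (i=4), then acc=-20, then (i=5), then acc=-20, then (i=6), then acc=-20, then (i=7), then acc=-20, then tmp=-16, then returns -13; price_opt runs tmp=-22, then (min((a + -1), min(tmp, tmp)) != (tmp * a)) is true, then a=-25, then acc=1, then (i=2), then acc=-20, then (i=3), then acc=-20, then (i=4), then acc=-20, then (i=5), then acc=-20, then (i=6), then acc=-20, then (i=7), then acc=-20, then tmp=-16, then returns -13; both end at -13.
Across all 81 domain points the two functions coincide.
verdict: equivalent


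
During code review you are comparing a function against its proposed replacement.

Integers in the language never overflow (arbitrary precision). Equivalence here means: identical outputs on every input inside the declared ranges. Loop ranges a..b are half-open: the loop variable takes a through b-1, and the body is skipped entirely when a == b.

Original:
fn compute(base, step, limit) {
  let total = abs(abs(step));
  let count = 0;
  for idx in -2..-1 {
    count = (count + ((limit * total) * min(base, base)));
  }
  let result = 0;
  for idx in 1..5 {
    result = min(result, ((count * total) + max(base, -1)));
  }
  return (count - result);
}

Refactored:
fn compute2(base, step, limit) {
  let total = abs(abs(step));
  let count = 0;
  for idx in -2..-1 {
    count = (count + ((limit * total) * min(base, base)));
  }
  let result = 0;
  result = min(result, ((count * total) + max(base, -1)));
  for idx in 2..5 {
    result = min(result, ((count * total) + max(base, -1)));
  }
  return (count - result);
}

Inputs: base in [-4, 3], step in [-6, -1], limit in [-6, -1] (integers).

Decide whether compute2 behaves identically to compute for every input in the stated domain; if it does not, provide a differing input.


Differences: arithmetic usage differs, and loop structure differs, and statement counts differ, and constant usage differs, and min/max/abs usage differs — yet all 288 inputs agree.
verdict: equivalent


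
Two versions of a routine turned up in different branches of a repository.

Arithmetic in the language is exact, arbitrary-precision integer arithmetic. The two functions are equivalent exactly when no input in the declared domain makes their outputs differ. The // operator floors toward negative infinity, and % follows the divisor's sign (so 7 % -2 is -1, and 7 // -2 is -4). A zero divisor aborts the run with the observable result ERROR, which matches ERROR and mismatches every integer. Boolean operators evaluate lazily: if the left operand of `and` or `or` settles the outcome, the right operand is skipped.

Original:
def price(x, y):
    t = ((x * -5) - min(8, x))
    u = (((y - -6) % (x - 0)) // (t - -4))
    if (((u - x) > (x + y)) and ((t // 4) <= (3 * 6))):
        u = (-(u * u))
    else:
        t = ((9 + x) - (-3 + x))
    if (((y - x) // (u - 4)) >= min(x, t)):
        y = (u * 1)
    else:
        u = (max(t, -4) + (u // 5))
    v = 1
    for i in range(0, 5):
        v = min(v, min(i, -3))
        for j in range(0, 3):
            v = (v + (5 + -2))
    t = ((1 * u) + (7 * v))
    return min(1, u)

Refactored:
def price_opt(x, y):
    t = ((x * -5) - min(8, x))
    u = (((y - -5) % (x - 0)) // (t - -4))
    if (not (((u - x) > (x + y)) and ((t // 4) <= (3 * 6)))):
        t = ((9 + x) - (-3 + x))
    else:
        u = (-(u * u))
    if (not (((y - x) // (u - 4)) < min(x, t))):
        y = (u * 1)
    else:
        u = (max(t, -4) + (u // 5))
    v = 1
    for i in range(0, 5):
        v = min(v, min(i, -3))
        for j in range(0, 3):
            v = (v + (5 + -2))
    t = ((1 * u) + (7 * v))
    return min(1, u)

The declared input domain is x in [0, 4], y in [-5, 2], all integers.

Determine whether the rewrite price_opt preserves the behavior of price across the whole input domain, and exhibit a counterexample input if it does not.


Try x=2, y=-5.
price: t := -12 | u := -1 | (((u - x) > (x + y)) and ((t // 4) <= (3 * 6))): false | t := 12 | (((y - x) // (u - 4)) >= min(x, t)): false | u := 11 | v := 1 | iter i=0: | v := -3 | iter j=0: | v := 0 | iter j=1: | v := 3 | iter j=2: | v := 6 | iter i=1: | v := -3 | iter j=0: | v := 0 | iter j=1: | v := 3 | iter j=2: | v := 6 | iter i=2: | v := -3 | iter j=0: | v := 0 | iter j=1: | v := 3 | iter j=2: | v := 6 | iter i=3: | v := -3 | iter j=0: | v := 0 | iter j=1: | v := 3 | iter j=2: | v := 6 | iter i=4: | v := -3 | iter j=0: | v := 0 | iter j=1: | v := 3 | iter j=2: | v := 6 | t := 53 | result 1
price_opt: t := -12 | u := 0 | (not (((u - x) > (x + y)) and ((t // 4) <= (3 * 6)))): false | u := 0 | (not (((y - x) // (u - 4)) < min(x, t))): true | y := 0 | v := 1 | iter i=0: | v := -3 | iter j=0: | v := 0 | iter j=1: | v := 3 | iter j=2: | v := 6 | iter i=1: | v := -3 | iter j=0: | v := 0 | iter j=1: | v := 3 | iter j=2: | v := 6 | iter i=2: | v := -3 | iter j=0: | v := 0 | iter j=1: | v := 3 | iter j=2: | v := 6 | iter i=3: | v := -3 | iter j=0: | v := 0 | iter j=1: | v := 3 | iter j=2: | v := 6 | iter i=4: | v := -3 | iter j=0: | v := 0 | iter j=1: | v := 3 | iter j=2: | v := 6 | t := 42 | result 0
1 and 0 differ, so these are not the same function on this domain.
verdict: not equivalent; witness: x=2, y=-5


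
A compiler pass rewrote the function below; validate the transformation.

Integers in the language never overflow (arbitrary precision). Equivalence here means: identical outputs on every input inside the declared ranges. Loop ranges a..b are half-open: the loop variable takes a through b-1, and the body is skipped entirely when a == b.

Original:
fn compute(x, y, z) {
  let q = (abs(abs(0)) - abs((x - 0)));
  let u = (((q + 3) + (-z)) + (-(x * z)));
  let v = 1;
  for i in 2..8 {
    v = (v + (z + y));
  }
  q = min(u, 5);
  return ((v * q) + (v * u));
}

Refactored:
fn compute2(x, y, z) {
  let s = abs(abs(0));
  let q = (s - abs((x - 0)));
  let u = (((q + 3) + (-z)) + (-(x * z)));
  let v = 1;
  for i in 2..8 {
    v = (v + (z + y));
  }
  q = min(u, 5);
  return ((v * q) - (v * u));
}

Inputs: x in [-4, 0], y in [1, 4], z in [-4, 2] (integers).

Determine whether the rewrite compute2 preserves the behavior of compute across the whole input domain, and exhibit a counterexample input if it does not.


Input x=-4, y=1, z=-4: 442 from compute versus 0 from compute2.
verdict: not equivalent; witness: x=-4, y=1, z=-4
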